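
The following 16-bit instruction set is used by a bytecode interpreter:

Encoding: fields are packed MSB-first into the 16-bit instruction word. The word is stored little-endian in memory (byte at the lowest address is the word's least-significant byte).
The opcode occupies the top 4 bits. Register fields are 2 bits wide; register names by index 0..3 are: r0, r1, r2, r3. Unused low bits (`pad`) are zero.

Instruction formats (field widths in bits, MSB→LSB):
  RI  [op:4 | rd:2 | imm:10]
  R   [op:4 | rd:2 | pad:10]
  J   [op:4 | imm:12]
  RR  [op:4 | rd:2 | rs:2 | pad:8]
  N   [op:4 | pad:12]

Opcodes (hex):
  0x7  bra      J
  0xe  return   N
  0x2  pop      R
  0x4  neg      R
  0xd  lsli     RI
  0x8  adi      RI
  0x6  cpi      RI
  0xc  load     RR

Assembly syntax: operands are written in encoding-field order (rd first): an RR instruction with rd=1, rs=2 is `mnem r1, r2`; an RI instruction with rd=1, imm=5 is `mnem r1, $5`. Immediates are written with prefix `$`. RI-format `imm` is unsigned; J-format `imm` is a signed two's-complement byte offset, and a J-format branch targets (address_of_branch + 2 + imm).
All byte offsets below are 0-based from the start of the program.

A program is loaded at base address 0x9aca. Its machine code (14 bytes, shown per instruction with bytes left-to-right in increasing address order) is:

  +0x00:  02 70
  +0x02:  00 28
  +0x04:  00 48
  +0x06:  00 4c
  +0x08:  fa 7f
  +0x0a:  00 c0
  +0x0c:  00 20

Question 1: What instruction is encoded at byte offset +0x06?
neg r3

+0x06: 00 4c ⇒ word 0x4c00 (little)
  opcode bits[15:12]=0x4: neg/R
  [11:10] rd=3 = r3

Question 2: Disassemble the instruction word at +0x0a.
+0x0a: 00 c0 ⇒ word 0xc000 (little)
  op=0xc000>>12=0xc ⇒ load (RR)
  [11:10] rd=0 = r0
  [9:8] rs=0 = r0

load r0, r0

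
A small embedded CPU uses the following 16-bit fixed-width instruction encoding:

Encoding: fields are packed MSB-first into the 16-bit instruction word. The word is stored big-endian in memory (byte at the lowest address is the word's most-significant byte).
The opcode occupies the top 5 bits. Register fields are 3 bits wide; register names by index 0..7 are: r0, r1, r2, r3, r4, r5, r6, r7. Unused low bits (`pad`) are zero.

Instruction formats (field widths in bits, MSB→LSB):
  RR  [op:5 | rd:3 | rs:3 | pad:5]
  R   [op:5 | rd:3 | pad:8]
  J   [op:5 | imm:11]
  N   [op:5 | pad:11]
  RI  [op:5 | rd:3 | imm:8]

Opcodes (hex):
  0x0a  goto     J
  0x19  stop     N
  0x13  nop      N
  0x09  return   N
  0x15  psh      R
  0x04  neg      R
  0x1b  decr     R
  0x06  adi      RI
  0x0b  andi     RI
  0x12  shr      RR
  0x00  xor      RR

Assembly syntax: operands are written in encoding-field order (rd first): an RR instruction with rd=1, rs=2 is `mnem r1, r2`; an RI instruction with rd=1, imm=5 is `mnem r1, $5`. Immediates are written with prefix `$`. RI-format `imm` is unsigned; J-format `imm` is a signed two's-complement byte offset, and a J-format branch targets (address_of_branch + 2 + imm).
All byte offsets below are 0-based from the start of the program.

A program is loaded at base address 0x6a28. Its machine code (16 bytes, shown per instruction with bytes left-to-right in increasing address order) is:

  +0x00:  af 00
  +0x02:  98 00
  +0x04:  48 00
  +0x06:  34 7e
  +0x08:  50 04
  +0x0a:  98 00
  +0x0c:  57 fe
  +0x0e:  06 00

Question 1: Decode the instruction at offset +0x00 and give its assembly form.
psh r7

@+00  big-endian(af 00) = 0xaf00
  op=0xaf00>>11=0x15 ⇒ psh (R)
  rd@[10:8]=0x7 ⇒ r7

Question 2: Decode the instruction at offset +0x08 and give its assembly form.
goto $4

[08] 50 04 → 0x5004
  top 5b → 0xa → goto [J]
  [10:0] imm=4 = $4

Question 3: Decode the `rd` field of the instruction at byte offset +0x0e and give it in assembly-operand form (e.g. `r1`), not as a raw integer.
@+0e  big-endian(06 00) = 0x0600
  op=0x0600>>11=0x0 ⇒ xor (RR)
  rd@[10:8]=0x6 ⇒ r6
  rs@[7:5]=0x0 ⇒ r0

r6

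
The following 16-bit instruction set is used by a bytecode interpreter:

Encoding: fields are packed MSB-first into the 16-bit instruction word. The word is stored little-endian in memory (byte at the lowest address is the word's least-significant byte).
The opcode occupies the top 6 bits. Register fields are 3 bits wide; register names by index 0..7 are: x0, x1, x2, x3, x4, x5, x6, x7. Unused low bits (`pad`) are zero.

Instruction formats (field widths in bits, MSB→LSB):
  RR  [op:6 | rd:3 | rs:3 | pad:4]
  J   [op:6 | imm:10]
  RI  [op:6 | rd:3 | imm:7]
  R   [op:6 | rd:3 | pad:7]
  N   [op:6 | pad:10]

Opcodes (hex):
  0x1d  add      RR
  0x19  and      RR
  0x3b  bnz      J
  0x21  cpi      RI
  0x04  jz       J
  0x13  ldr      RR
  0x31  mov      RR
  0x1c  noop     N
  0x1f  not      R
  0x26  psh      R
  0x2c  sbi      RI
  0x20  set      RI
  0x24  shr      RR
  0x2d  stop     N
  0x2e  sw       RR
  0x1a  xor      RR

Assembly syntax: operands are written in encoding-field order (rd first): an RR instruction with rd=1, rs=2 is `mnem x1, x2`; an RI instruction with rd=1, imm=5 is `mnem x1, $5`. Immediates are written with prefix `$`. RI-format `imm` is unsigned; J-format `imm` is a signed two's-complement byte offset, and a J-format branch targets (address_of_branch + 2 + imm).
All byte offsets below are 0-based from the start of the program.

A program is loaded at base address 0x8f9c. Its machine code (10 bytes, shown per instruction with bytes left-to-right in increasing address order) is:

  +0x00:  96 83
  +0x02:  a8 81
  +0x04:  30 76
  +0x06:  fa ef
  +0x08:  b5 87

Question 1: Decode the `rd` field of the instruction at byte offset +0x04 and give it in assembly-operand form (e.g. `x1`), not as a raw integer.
off 0x04: read 30 76 as little → 0x7630
  opcode bits[15:10]=0x1d: add/RR
  rd@[9:7]=0x4 ⇒ x4
  rs@[6:4]=0x3 ⇒ x3

x4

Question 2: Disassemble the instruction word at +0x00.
+0x00: 96 83 ⇒ word 0x8396 (little)
  top 6b → 0x20 → set [RI]
  rd@[9:7]=0x7 ⇒ x7
  imm@[6:0]=0x16 ⇒ $22

set x7, $22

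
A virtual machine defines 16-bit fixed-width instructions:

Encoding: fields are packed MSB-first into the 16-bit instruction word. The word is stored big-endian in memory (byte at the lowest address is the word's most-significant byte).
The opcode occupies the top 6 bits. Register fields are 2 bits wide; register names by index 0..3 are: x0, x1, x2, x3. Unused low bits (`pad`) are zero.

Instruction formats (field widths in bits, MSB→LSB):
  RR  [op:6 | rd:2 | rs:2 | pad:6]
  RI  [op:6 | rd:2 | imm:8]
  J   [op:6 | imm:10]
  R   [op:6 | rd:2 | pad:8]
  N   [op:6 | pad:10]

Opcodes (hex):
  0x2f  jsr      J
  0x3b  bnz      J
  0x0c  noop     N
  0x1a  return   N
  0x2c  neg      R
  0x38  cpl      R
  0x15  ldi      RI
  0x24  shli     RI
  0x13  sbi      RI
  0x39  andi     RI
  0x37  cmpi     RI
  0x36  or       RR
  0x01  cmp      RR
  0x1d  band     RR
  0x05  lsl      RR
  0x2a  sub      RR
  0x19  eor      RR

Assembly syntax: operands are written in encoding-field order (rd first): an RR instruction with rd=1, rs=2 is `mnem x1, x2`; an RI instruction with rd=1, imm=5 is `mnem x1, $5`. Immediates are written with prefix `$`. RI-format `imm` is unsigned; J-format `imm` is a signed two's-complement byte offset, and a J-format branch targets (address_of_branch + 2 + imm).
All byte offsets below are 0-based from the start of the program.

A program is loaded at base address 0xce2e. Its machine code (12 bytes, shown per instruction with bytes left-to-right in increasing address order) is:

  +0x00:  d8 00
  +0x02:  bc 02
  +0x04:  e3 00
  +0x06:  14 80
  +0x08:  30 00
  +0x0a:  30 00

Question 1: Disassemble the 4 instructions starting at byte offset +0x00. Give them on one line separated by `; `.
@+00  big-endian(d8 00) = 0xd800
  opcode bits[15:10]=0x36: or/RR
  [9:8] rd=0 = x0
  [7:6] rs=0 = x0
@+02  big-endian(bc 02) = 0xbc02
  opcode bits[15:10]=0x2f: jsr/J
  [9:0] imm=2 = $2
@+04  big-endian(e3 00) = 0xe300
  opcode bits[15:10]=0x38: cpl/R
  [9:8] rd=3 = x3
@+06  big-endian(14 80) = 0x1480
  opcode bits[15:10]=0x5: lsl/RR
  [9:8] rd=0 = x0
  [7:6] rs=2 = x2

or x0, x0; jsr $2; cpl x3; lsl x0, x2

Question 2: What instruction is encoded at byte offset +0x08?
@+08  big-endian(30 00) = 0x3000
  op=0x3000>>10=0xc ⇒ noop (N)

noop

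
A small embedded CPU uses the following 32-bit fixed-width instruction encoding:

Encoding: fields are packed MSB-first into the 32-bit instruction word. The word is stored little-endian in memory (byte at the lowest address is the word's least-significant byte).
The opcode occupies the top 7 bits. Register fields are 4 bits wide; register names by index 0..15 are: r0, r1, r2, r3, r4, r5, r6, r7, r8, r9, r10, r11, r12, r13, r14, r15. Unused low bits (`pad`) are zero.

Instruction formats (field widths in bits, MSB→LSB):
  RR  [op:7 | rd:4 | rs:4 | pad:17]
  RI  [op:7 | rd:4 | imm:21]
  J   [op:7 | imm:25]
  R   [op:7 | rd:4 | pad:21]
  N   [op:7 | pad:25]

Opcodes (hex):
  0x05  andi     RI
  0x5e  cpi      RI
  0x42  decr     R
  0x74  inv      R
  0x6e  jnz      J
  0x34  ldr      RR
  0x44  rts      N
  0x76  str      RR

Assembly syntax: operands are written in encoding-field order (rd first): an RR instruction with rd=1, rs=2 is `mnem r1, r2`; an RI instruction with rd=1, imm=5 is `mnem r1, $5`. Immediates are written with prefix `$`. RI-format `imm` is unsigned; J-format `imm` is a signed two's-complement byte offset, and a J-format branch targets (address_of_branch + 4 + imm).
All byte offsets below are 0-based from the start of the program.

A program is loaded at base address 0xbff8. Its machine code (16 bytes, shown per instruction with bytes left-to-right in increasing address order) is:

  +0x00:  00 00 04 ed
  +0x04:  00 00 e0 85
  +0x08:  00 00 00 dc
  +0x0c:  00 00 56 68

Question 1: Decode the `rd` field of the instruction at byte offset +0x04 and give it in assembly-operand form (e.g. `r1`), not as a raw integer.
r15

@+04  little-endian(00 00 e0 85) = 0x85e00000
  top 7b → 0x42 → decr [R]
  [24:21] rd=15 = r15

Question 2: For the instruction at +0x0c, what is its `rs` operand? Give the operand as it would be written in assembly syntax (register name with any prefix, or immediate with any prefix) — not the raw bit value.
[0c] 00 00 56 68 → 0x68560000
  opcode bits[31:25]=0x34: ldr/RR
  [24:21] rd=2 = r2
  [20:17] rs=11 = r11

r11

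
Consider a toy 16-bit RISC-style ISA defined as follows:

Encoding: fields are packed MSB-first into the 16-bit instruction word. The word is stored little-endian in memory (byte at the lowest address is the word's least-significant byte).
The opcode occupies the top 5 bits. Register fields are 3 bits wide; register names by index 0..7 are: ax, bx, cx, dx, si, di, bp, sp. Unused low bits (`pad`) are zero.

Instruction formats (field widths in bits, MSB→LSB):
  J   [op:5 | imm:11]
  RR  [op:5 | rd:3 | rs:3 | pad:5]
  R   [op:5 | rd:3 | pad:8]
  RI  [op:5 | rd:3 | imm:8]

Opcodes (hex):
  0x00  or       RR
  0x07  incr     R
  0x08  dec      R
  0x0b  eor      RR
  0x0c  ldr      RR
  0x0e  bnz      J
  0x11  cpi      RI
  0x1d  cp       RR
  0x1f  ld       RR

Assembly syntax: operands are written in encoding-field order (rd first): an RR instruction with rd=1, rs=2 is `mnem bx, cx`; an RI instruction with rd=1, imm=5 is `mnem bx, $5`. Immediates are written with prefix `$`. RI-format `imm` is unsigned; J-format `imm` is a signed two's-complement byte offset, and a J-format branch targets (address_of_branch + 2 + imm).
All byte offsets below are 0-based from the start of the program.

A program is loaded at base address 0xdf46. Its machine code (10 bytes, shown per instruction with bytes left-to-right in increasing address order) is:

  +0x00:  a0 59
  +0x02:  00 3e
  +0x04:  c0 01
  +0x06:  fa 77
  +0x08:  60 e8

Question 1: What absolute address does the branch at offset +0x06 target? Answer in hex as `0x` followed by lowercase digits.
off 0x06: read fa 77 as little → 0x77fa
  top 5b → 0xe → bnz [J]
  imm: (w>>0)&0x7ff=0x7fa (s11→-6) → $-6
  target = base 0xdf46 + off 0x06 + 2 + imm -6 = 0xdf48

0xdf48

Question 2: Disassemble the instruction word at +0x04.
or bx, bp

[04] c0 01 → 0x01c0
  op=0x01c0>>11=0x0 ⇒ or (RR)
  [10:8] rd=1 = bx
  [7:5] rs=6 = bp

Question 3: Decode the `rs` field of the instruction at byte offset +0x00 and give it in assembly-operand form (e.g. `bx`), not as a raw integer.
+0x00: a0 59 ⇒ word 0x59a0 (little)
  opcode bits[15:11]=0xb: eor/RR
  [10:8] rd=1 = bx
  [7:5] rs=5 = di

di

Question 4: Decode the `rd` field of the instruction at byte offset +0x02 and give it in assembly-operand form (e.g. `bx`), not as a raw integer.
+0x02: 00 3e ⇒ word 0x3e00 (little)
  top 5b → 0x7 → incr [R]
  rd@[10:8]=0x6 ⇒ bp

bp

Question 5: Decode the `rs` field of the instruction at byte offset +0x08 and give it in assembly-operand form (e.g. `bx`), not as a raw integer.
dx

[08] 60 e8 → 0xe860
  opcode bits[15:11]=0x1d: cp/RR
  rd: (w>>8)&0x7=0x0 → ax
  rs: (w>>5)&0x7=0x3 → dx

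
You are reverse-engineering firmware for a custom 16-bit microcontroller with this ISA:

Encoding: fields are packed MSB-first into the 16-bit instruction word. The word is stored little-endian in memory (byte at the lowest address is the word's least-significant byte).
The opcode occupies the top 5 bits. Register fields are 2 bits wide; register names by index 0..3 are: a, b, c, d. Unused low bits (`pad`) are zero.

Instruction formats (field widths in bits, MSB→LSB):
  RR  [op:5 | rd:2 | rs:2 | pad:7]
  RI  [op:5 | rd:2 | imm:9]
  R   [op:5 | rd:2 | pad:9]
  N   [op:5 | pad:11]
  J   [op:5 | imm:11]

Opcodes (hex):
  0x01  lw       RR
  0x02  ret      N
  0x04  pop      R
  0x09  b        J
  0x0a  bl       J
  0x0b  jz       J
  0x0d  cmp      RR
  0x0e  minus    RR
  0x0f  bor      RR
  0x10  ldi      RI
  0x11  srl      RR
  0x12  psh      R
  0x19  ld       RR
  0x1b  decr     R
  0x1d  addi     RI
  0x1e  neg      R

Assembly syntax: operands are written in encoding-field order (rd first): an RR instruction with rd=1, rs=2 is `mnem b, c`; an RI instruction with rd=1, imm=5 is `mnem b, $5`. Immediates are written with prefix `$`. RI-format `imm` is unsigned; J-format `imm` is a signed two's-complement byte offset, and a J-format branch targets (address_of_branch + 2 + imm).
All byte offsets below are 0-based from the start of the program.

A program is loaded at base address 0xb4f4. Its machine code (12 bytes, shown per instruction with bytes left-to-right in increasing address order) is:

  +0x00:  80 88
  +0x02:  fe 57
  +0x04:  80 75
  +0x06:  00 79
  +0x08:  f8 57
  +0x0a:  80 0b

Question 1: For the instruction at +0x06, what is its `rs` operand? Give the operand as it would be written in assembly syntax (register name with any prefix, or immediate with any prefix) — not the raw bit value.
off 0x06: read 00 79 as little → 0x7900
  op=0x7900>>11=0xf ⇒ bor (RR)
  rd@[10:9]=0x0 ⇒ a
  rs@[8:7]=0x2 ⇒ c

c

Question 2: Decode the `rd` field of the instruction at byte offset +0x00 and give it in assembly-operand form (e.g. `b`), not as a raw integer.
a

off 0x00: read 80 88 as little → 0x8880
  opcode bits[15:11]=0x11: srl/RR
  rd@[10:9]=0x0 ⇒ a
  rs@[8:7]=0x1 ⇒ b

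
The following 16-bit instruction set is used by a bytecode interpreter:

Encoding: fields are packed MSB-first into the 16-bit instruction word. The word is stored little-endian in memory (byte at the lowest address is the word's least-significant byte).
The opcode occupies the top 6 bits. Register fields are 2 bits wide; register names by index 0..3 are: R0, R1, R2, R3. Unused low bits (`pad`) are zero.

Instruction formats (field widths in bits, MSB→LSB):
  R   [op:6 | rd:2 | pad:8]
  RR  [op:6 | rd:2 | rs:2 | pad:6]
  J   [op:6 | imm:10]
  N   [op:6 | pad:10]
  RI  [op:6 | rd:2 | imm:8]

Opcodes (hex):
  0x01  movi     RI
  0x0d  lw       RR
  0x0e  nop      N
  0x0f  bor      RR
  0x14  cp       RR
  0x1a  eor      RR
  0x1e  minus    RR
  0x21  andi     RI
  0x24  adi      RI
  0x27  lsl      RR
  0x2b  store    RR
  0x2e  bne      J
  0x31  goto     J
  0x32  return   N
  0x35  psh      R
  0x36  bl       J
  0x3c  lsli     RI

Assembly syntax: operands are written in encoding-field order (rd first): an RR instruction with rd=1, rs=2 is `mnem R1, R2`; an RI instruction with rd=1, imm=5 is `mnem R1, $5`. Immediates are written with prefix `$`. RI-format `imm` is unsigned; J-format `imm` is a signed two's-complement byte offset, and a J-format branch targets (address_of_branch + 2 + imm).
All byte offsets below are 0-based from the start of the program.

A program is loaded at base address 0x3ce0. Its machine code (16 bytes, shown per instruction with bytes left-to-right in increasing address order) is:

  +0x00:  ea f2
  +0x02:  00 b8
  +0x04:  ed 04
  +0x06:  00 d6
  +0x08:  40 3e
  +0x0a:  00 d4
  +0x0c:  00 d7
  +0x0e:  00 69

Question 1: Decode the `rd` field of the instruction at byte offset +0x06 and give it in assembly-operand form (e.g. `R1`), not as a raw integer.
[06] 00 d6 → 0xd600
  op=0xd600>>10=0x35 ⇒ psh (R)
  [9:8] rd=2 = R2

R2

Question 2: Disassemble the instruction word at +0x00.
lsli R2, $234

[00] ea f2 → 0xf2ea
  top 6b → 0x3c → lsli [RI]
  rd: (w>>8)&0x3=0x2 → R2
  imm: (w>>0)&0xff=0xea → $234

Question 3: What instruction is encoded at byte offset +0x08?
bor R2, R1

+0x08: 40 3e ⇒ word 0x3e40 (little)
  op=0x3e40>>10=0xf ⇒ bor (RR)
  rd: (w>>8)&0x3=0x2 → R2
  rs: (w>>6)&0x3=0x1 → R1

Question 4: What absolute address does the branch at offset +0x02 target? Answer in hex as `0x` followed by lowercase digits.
[02] 00 b8 → 0xb800
  op=0xb800>>10=0x2e ⇒ bne (J)
  imm@[9:0]=0x0 ⇒ $0
  target = base 0x3ce0 + off 0x02 + 2 + imm 0 = 0x3ce4

0x3ce4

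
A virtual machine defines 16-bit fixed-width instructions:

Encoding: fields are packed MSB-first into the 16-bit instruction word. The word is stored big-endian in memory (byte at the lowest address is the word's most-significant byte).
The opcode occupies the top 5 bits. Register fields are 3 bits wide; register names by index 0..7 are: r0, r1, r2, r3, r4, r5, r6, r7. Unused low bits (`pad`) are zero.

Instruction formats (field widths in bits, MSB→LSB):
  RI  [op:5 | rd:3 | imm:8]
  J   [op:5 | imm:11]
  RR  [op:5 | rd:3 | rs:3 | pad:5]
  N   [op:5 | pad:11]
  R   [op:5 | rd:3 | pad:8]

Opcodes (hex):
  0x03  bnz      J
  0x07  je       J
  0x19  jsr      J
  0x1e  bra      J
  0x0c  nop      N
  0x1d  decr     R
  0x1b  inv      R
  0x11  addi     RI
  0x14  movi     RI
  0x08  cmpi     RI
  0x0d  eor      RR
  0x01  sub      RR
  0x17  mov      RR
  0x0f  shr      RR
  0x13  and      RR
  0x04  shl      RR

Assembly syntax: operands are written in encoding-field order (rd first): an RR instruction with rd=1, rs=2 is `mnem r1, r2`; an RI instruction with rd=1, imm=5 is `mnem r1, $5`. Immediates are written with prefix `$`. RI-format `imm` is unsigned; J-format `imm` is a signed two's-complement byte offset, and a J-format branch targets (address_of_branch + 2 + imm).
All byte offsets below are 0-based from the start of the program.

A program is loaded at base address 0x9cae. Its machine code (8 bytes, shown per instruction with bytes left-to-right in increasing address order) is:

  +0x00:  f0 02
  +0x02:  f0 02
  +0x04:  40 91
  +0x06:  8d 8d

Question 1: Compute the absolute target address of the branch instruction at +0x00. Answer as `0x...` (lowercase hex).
[00] f0 02 → 0xf002
  opcode bits[15:11]=0x1e: bra/J
  imm@[10:0]=0x2 ⇒ $2
  target = base 0x9cae + off 0x00 + 2 + imm 2 = 0x9cb2

0x9cb2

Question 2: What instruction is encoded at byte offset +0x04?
[04] 40 91 → 0x4091
  op=0x4091>>11=0x8 ⇒ cmpi (RI)
  rd: (w>>8)&0x7=0x0 → r0
  imm: (w>>0)&0xff=0x91 → $145

cmpi r0, $145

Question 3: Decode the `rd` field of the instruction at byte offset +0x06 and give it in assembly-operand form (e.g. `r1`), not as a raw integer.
@+06  big-endian(8d 8d) = 0x8d8d
  opcode bits[15:11]=0x11: addi/RI
  rd: (w>>8)&0x7=0x5 → r5
  imm: (w>>0)&0xff=0x8d → $141

r5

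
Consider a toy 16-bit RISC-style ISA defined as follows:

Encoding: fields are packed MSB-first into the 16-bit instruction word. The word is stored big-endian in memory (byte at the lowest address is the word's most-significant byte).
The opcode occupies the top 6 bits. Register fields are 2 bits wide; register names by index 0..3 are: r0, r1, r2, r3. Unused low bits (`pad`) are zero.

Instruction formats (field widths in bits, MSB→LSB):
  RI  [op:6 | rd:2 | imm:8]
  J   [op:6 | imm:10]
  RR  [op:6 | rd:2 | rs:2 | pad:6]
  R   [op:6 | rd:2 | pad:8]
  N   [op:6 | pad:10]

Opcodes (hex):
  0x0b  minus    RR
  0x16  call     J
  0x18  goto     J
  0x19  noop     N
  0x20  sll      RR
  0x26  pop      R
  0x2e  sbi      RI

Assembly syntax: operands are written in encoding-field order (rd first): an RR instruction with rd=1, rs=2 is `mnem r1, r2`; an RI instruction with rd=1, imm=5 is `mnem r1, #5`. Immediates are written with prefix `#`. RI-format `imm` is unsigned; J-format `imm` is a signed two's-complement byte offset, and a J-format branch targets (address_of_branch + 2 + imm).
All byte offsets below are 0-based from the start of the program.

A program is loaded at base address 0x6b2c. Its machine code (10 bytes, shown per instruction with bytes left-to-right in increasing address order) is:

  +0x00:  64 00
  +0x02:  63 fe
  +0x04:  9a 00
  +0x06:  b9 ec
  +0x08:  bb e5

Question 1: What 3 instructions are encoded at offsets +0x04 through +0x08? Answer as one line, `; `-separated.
pop r2; sbi r1, #236; sbi r3, #229

@+04  big-endian(9a 00) = 0x9a00
  top 6b → 0x26 → pop [R]
  rd@[9:8]=0x2 ⇒ r2
@+06  big-endian(b9 ec) = 0xb9ec
  top 6b → 0x2e → sbi [RI]
  rd@[9:8]=0x1 ⇒ r1
  imm@[7:0]=0xec ⇒ #236
@+08  big-endian(bb e5) = 0xbbe5
  top 6b → 0x2e → sbi [RI]
  rd@[9:8]=0x3 ⇒ r3
  imm@[7:0]=0xe5 ⇒ #229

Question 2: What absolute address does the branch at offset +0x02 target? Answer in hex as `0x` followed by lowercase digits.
0x6b2e

+0x02: 63 fe ⇒ word 0x63fe (big)
  opcode bits[15:10]=0x18: goto/J
  [9:0] imm=1022 (s10→-2) = #-2
  target = base 0x6b2c + off 0x02 + 2 + imm -2 = 0x6b2e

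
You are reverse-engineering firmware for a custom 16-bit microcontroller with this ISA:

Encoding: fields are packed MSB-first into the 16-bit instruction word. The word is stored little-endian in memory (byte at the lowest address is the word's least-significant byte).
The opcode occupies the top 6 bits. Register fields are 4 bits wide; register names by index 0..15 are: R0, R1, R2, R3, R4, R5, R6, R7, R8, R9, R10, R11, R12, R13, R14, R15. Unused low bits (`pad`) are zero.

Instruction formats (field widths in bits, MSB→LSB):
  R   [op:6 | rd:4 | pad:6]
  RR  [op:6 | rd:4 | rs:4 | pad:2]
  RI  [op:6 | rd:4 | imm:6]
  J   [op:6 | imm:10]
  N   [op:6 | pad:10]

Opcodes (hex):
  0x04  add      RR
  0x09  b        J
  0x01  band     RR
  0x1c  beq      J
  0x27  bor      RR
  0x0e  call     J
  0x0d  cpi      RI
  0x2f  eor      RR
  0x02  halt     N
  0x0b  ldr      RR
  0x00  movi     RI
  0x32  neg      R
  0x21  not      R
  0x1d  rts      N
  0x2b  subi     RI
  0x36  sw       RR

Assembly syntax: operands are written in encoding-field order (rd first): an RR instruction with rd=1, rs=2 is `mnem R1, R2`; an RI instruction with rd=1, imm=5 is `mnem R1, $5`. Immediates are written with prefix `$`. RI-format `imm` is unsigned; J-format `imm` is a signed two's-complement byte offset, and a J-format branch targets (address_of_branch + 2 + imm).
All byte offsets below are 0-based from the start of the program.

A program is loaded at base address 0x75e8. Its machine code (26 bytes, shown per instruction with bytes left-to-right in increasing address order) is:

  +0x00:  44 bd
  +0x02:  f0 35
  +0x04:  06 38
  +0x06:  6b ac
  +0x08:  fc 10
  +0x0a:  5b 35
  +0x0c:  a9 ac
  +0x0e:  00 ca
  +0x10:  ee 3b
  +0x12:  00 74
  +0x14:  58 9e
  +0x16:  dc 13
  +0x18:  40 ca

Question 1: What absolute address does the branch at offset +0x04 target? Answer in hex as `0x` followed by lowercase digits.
+0x04: 06 38 ⇒ word 0x3806 (little)
  top 6b → 0xe → call [J]
  [9:0] imm=6 = $6
  target = base 0x75e8 + off 0x04 + 2 + imm 6 = 0x75f4

0x75f4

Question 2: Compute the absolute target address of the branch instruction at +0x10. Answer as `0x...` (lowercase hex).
off 0x10: read ee 3b as little → 0x3bee
  op=0x3bee>>10=0xe ⇒ call (J)
  imm: (w>>0)&0x3ff=0x3ee (s10→-18) → $-18
  target = base 0x75e8 + off 0x10 + 2 + imm -18 = 0x75e8

0x75e8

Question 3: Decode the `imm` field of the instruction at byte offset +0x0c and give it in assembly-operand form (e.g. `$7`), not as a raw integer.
$41

[0c] a9 ac → 0xaca9
  op=0xaca9>>10=0x2b ⇒ subi (RI)
  [9:6] rd=2 = R2
  [5:0] imm=41 = $41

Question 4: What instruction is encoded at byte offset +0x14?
bor R9, R6

off 0x14: read 58 9e as little → 0x9e58
  opcode bits[15:10]=0x27: bor/RR
  rd: (w>>6)&0xf=0x9 → R9
  rs: (w>>2)&0xf=0x6 → R6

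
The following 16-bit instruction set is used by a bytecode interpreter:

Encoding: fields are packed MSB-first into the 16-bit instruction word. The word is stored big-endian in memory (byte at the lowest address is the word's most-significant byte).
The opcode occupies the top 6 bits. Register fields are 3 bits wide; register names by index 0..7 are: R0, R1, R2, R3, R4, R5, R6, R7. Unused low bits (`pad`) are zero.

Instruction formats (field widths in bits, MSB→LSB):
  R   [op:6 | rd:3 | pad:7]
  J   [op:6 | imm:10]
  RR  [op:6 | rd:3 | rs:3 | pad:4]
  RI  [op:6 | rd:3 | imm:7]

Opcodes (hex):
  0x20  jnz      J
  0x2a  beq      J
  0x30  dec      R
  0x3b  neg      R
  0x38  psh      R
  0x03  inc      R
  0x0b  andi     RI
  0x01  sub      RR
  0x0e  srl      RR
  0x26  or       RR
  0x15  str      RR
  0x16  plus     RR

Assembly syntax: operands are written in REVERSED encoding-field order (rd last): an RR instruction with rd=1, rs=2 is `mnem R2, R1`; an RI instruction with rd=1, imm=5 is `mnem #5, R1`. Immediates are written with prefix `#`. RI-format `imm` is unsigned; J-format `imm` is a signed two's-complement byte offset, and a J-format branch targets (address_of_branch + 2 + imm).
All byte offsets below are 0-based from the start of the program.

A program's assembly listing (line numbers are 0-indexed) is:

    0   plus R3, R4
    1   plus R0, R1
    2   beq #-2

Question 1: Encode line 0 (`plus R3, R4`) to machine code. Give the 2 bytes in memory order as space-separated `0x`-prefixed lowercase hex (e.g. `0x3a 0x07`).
0x5a 0x30

0. plus fields op=0x16:6|rd=4:3|rs=3:3|pad=0:4 → word 5a30h → 5a 30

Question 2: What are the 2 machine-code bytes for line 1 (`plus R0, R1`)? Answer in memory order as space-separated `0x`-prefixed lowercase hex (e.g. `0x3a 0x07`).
0x58 0x80

line 1 (plus): pack op=0x16:6|rd=1:3|rs=0:3|pad=0:4 = 0x5880; big→ 58 80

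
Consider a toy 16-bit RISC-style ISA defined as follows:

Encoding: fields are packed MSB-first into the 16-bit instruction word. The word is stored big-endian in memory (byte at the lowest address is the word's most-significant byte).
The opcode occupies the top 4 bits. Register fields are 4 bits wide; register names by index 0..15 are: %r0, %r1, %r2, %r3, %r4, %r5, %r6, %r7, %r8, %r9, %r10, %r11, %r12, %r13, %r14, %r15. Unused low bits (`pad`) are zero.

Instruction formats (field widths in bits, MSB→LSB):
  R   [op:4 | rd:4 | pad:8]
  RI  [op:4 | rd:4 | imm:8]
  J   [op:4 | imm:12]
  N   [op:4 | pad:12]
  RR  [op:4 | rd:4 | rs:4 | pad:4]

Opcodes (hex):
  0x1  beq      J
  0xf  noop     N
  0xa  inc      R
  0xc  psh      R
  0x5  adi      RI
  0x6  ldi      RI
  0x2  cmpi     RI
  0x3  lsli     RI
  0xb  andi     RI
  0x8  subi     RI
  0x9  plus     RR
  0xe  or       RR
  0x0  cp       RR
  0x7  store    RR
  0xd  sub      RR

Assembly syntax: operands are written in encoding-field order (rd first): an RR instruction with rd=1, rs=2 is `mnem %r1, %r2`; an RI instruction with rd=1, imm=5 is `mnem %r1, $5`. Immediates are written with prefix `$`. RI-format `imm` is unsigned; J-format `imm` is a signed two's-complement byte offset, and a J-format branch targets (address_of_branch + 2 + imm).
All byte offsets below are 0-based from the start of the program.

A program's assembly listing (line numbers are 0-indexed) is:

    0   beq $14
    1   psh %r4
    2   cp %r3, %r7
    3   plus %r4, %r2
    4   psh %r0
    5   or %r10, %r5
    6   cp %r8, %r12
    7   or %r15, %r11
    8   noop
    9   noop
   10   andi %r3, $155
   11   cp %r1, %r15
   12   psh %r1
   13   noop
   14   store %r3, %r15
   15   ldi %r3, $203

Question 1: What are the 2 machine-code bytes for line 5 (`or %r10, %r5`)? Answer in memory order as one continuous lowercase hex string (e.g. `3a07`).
line 5 (or): pack op=0xe:4|rd=10:4|rs=5:4|pad=0:4 = 0xea50; big→ ea 50

ea50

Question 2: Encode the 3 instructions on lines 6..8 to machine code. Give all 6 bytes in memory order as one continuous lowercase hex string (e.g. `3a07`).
08c0efb0f000

line 6 (cp): pack op=0x0:4|rd=8:4|rs=12:4|pad=0:4 = 0x08c0; big→ 08 c0
line 7 (or): pack op=0xe:4|rd=15:4|rs=11:4|pad=0:4 = 0xefb0; big→ ef b0
line 8 (noop): pack op=0xf:4|pad=0:12 = 0xf000; big→ f0 00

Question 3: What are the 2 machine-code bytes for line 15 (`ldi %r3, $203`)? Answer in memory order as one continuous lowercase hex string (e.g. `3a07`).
15. ldi fields op=0x6:4|rd=3:4|imm=203:8 → word 63cbh → 63 cb

63cb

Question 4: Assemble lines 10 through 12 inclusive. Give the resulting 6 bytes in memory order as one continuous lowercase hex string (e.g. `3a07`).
line 10 (andi): pack op=0xb:4|rd=3:4|imm=155:8 = 0xb39b; big→ b3 9b
line 11 (cp): pack op=0x0:4|rd=1:4|rs=15:4|pad=0:4 = 0x01f0; big→ 01 f0
line 12 (psh): pack op=0xc:4|rd=1:4|pad=0:8 = 0xc100; big→ c1 00

b39b01f0c100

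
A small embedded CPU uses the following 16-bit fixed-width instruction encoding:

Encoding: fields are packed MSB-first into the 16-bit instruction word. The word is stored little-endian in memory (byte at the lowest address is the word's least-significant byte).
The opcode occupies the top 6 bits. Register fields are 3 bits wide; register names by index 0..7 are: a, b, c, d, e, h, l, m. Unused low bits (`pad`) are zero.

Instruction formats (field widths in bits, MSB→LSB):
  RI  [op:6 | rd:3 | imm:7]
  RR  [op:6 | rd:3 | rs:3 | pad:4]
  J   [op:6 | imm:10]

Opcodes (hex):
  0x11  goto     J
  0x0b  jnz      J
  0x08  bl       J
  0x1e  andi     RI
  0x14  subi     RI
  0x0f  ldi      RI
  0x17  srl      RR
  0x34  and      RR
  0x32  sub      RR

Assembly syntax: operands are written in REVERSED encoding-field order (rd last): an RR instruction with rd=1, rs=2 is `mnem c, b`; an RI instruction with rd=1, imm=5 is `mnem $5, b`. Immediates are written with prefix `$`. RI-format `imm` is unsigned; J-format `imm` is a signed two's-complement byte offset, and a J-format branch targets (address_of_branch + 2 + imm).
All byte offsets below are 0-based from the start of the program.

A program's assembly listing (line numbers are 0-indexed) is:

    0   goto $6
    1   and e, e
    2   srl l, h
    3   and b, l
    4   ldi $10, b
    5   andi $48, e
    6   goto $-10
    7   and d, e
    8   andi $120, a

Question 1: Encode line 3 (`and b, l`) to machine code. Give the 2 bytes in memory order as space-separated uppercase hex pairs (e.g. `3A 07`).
3. and fields op=0x34:6|rd=6:3|rs=1:3|pad=0:4 → word d310h → 10 d3

10 D3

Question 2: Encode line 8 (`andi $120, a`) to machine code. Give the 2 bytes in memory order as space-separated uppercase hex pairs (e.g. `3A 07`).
line 8 (andi): pack op=0x1e:6|rd=0:3|imm=120:7 = 0x7878; little→ 78 78

78 78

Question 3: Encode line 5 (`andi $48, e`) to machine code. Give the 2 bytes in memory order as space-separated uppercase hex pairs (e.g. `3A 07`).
line 5 (andi): pack op=0x1e:6|rd=4:3|imm=48:7 = 0x7a30; little→ 30 7a

30 7A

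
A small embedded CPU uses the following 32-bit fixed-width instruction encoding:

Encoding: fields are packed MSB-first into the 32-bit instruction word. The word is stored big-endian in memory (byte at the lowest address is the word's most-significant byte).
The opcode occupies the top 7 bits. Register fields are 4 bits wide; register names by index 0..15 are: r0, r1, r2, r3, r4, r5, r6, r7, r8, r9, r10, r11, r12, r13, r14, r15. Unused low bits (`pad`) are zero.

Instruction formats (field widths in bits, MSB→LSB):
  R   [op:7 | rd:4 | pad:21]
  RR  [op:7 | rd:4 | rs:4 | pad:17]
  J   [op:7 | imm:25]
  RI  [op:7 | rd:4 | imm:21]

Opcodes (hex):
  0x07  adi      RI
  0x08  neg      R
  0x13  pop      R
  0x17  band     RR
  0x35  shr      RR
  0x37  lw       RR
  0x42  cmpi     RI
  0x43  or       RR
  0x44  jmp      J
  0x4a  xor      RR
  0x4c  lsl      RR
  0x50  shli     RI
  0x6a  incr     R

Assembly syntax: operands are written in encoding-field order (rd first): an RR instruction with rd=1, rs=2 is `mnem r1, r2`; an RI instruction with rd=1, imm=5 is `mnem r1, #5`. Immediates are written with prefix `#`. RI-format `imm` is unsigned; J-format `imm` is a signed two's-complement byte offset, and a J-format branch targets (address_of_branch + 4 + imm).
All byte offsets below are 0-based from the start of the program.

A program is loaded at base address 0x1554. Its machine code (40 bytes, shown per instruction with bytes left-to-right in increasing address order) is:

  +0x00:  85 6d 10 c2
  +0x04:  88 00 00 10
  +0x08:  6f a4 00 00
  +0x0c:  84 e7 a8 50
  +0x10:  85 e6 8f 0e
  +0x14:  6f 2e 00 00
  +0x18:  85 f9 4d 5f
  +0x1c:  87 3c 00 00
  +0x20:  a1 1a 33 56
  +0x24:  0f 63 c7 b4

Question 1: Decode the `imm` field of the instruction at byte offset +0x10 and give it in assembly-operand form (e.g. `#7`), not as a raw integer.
#429838

@+10  big-endian(85 e6 8f 0e) = 0x85e68f0e
  top 7b → 0x42 → cmpi [RI]
  rd@[24:21]=0xf ⇒ r15
  imm@[20:0]=0x68f0e ⇒ #429838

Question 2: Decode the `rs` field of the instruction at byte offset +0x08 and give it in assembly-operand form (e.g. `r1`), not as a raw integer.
@+08  big-endian(6f a4 00 00) = 0x6fa40000
  top 7b → 0x37 → lw [RR]
  rd: (w>>21)&0xf=0xd → r13
  rs: (w>>17)&0xf=0x2 → r2

r2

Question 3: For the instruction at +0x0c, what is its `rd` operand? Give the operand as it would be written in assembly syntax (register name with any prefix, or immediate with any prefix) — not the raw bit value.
off 0x0c: read 84 e7 a8 50 as big → 0x84e7a850
  opcode bits[31:25]=0x42: cmpi/RI
  [24:21] rd=7 = r7
  [20:0] imm=501840 = #501840

r7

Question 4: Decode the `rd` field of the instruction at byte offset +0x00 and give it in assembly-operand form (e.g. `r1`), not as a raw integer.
r11

off 0x00: read 85 6d 10 c2 as big → 0x856d10c2
  op=0x856d10c2>>25=0x42 ⇒ cmpi (RI)
  [24:21] rd=11 = r11
  [20:0] imm=856258 = #856258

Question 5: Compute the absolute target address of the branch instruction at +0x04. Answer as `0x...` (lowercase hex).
0x156c

[04] 88 00 00 10 → 0x88000010
  top 7b → 0x44 → jmp [J]
  imm@[24:0]=0x10 ⇒ #16
  target = base 0x1554 + off 0x04 + 4 + imm 16 = 0x156c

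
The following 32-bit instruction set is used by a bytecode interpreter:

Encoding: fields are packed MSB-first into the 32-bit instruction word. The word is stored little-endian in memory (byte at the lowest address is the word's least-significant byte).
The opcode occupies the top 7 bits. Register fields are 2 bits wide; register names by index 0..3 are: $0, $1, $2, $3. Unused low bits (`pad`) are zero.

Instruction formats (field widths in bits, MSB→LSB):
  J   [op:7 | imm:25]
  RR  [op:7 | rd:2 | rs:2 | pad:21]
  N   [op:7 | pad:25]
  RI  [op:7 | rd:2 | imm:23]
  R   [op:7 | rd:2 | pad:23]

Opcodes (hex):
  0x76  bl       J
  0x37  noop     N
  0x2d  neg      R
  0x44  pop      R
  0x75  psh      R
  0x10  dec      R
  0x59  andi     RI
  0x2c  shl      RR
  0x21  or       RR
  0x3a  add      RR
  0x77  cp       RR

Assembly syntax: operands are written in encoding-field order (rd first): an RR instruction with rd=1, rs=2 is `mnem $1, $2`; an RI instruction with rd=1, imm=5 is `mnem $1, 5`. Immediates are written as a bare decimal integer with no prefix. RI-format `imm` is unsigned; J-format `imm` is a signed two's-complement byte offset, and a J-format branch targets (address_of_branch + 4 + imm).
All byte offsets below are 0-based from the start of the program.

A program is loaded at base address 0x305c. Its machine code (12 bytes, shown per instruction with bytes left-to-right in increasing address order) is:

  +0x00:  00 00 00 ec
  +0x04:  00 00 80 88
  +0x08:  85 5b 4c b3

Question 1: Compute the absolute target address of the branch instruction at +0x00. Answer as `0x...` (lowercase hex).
@+00  little-endian(00 00 00 ec) = 0xec000000
  opcode bits[31:25]=0x76: bl/J
  imm@[24:0]=0x0 ⇒ 0
  target = base 0x305c + off 0x00 + 4 + imm 0 = 0x3060

0x3060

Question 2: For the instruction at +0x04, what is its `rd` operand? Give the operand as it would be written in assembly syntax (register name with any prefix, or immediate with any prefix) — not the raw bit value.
$1

off 0x04: read 00 00 80 88 as little → 0x88800000
  top 7b → 0x44 → pop [R]
  rd@[24:23]=0x1 ⇒ $1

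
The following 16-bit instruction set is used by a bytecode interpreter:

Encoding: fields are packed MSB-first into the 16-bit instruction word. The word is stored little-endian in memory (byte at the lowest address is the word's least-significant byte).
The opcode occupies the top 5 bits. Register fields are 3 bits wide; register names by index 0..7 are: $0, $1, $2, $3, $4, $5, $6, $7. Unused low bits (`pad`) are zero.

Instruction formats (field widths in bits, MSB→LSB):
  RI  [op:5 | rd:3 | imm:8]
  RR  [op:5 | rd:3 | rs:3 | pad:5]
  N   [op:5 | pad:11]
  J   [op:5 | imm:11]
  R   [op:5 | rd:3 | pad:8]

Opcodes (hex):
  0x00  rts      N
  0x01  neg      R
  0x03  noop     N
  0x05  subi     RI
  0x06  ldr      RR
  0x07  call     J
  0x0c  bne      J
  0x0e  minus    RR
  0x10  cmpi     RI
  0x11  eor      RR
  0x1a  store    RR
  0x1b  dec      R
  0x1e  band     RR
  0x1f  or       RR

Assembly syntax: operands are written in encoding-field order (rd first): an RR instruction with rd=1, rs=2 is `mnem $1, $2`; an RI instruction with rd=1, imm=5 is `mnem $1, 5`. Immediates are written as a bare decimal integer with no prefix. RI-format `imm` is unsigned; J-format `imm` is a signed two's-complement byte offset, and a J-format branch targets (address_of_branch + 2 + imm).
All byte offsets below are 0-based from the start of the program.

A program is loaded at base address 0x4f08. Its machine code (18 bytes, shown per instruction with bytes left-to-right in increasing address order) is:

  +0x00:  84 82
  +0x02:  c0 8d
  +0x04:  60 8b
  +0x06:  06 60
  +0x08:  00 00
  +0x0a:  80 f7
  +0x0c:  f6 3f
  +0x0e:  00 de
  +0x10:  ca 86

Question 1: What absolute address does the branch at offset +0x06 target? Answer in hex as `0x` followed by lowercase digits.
0x4f16

off 0x06: read 06 60 as little → 0x6006
  top 5b → 0xc → bne [J]
  [10:0] imm=6 = 6
  target = base 0x4f08 + off 0x06 + 2 + imm 6 = 0x4f16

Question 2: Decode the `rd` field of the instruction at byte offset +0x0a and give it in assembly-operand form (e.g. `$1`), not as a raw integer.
[0a] 80 f7 → 0xf780
  opcode bits[15:11]=0x1e: band/RR
  rd: (w>>8)&0x7=0x7 → $7
  rs: (w>>5)&0x7=0x4 → $4

$7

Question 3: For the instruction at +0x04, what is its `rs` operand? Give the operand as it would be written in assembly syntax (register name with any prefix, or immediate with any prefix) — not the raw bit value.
$3

off 0x04: read 60 8b as little → 0x8b60
  op=0x8b60>>11=0x11 ⇒ eor (RR)
  [10:8] rd=3 = $3
  [7:5] rs=3 = $3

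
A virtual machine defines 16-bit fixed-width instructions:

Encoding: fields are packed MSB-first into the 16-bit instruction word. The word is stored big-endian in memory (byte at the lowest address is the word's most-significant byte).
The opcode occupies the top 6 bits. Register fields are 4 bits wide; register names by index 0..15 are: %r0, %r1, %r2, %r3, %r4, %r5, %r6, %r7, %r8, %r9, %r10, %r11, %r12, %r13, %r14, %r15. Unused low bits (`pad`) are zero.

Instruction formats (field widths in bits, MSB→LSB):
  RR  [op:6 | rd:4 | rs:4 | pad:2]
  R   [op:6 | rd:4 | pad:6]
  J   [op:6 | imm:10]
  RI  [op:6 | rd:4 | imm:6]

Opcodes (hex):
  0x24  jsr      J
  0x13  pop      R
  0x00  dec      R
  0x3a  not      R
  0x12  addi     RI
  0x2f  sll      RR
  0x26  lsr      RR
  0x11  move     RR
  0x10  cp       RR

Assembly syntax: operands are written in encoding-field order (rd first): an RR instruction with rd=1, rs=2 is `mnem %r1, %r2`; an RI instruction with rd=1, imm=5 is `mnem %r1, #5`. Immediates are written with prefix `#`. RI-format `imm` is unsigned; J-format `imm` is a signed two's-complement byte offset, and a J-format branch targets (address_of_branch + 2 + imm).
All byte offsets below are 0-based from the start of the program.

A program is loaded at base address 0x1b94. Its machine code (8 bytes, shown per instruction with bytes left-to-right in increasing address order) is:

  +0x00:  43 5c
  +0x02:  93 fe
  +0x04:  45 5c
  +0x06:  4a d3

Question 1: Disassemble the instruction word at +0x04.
move %r5, %r7

+0x04: 45 5c ⇒ word 0x455c (big)
  opcode bits[15:10]=0x11: move/RR
  [9:6] rd=5 = %r5
  [5:2] rs=7 = %r7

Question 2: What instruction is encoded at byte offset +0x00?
[00] 43 5c → 0x435c
  op=0x435c>>10=0x10 ⇒ cp (RR)
  rd@[9:6]=0xd ⇒ %r13
  rs@[5:2]=0x7 ⇒ %r7

cp %r13, %r7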